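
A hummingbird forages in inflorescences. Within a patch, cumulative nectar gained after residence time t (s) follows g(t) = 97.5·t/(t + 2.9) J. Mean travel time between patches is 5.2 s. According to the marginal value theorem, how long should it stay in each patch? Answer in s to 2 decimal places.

By the marginal value theorem, leave when the instantaneous gain rate g'(t) equals the habitat-wide average g(t)/(T + t).
g'(t) = 97.5·2.9/(t + 2.9)². Setting 97.5·2.9/(t+2.9)² = 97.5t/[(t+2.9)(5.2+t)] gives 2.9(5.2+t) = t(t+2.9), so t² = 2.9×5.2 = 15.08.
t* = √15.08 = 3.883 s.

3.88 s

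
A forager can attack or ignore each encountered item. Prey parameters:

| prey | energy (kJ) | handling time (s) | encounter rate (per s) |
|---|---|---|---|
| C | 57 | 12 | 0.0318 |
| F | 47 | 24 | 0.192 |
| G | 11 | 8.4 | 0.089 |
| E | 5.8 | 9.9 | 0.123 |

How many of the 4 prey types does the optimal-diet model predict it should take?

Rank by E/h (kJ/s): C 4.75, F 1.96, G 1.31, E 0.586. Include each in turn until the next type's E/h falls below the running intake rate.
Rate on top 1: 1.312. F: 1.96 > 1.312 → include.
Rate on top 2: 1.809. G: 1.31 < 1.809 → exclude; stop.
Optimal diet: C, F — 2 of 4 types.

2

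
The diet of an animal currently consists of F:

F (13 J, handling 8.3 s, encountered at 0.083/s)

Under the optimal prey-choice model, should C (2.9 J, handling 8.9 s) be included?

No

Current rate: (0.083×13)/(1 + 0.083×8.3) = 0.6389 J/s.
C: E/h = 2.9/8.9 = 0.3258 J/s.
0.3258 < 0.6389, so adding C would lower the average — exclude it.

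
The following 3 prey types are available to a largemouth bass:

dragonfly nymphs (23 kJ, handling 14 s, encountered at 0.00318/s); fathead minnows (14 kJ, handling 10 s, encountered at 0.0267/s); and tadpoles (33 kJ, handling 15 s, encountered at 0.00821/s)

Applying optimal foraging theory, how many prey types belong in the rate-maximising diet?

3

Rank by E/h (kJ/s): tadpoles 2.2, dragonfly nymphs 1.64, fathead minnows 1.4. Include each in turn until the next type's E/h falls below the running intake rate.
Rate on top 1: 0.2412. dragonfly nymphs: 1.64 > 0.2412 → include.
Rate on top 2: 0.2947. fathead minnows: 1.4 > 0.2947 → include.
Optimal diet: tadpoles, dragonfly nymphs, fathead minnows — 3 of 3 types.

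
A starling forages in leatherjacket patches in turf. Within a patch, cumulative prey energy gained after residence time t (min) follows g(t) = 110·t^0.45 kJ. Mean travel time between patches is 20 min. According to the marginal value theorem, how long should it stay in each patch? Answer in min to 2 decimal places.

16.36 min

Maximise g(t)/(T+t): set derivative to zero → g'(t)(T+t) = g(t).
g'(t) = 0.45·110·t^-0.55. Setting 0.45·110·t^-0.55 = 110·t^0.45/(20+t) gives 0.45(20+t) = t, so 0.55·t = 0.45×20.
t* = 0.45×20/0.55 = 16.36 min.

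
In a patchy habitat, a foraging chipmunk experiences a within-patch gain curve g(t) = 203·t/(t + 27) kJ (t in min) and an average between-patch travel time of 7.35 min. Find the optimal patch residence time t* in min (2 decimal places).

Maximise g(t)/(T+t): set derivative to zero → g'(t)(T+t) = g(t).
g'(t) = 203·27/(t + 27)². Setting 203·27/(t+27)² = 203t/[(t+27)(7.35+t)] gives 27(7.35+t) = t(t+27), so t² = 27×7.35 = 198.4.
t* = √198.4 = 14.09 min.

14.09 min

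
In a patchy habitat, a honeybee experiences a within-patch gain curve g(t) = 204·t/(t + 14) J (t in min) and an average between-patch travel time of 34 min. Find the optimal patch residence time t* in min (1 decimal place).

21.8 min

Maximise g(t)/(T+t): set derivative to zero → g'(t)(T+t) = g(t).
g'(t) = 204·14/(t + 14)². Setting 204·14/(t+14)² = 204t/[(t+14)(34+t)] gives 14(34+t) = t(t+14), so t² = 14×34 = 476.
t* = √476 = 21.82 min.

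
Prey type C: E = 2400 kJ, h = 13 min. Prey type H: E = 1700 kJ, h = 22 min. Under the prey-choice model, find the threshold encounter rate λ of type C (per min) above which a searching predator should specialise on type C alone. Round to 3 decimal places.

0.055 per min

The zero-one rule: include type H iff E₂/h₂ > λE₁/(1+λh₁). Equality gives the switch point.
λE₁h₂ = E₂ + λE₂h₁ ⇒ λ = E₂/(E₁h₂ − E₂h₁) = 1700/(5.28e+04 − 2.21e+04) = 0.05537 per min.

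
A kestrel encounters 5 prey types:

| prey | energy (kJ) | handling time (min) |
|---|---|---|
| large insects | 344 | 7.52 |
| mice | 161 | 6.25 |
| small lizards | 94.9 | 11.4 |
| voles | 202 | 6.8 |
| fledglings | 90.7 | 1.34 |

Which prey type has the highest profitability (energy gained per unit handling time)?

Profitability E/h (kJ/min): large insects = 344/7.52 = 45.7, mice = 161/6.25 = 25.8, small lizards = 94.9/11.4 = 8.32, voles = 202/6.8 = 29.7, fledglings = 90.7/1.34 = 67.7.
Ranked: fledglings > large insects > voles > mice > small lizards.

fledglings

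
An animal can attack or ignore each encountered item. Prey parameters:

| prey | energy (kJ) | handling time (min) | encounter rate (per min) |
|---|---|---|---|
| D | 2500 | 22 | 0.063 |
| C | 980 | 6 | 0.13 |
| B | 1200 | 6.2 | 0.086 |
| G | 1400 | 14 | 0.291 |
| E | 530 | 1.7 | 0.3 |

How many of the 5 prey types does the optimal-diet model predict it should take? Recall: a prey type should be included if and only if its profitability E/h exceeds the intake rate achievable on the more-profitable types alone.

3

Profitabilities (E/h, kJ/min): E 312, B 194, C 163, D 114, G 100. Add prey in this order while the next type's profitability exceeds the intake rate on those already taken.
Rate on top 1: 105.3. B: 194 > 105.3 → include.
Rate on top 2: 128.3. C: 163 > 128.3 → include.
Rate on top 3: 138. D: 114 < 138 → exclude; stop.
Optimal diet: E, B, C — 3 of 5 types.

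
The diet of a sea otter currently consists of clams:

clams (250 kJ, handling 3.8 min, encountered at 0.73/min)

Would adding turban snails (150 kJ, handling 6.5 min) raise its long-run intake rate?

No

On clams alone, R = ΣλE/(1+Σλh) = 182.5/3.774 = 48.36 kJ/min.
turban snails: E/h = 150/6.5 = 23.08 kJ/min.
Since 23.08 < R, time spent handling turban snails is better spent searching.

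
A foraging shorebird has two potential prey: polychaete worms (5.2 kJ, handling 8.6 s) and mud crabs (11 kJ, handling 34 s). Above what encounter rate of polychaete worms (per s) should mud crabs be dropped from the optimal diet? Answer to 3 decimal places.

0.134 per s

The zero-one rule: include mud crabs iff E₂/h₂ > λE₁/(1+λh₁). Equality gives the switch point.
λE₁h₂ = E₂ + λE₂h₁ ⇒ λ = E₂/(E₁h₂ − E₂h₁) = 11/(176.8 − 94.6) = 0.1338 per s.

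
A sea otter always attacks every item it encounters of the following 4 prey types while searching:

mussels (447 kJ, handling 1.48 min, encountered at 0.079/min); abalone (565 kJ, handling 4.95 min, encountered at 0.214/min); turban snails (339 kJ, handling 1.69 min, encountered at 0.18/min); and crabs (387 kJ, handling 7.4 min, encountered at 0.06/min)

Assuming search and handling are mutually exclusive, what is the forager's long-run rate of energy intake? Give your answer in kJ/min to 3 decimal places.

Energy encountered per unit search time: 0.079×447 + 0.214×565 + 0.18×339 + 0.06×387 = 240.5 kJ/min.
Handling time per unit search time: 0.079×1.48 + 0.214×4.95 + 0.18×1.69 + 0.06×7.4 = 1.924.
Rate = 240.5/(1 + 1.924) = 82.23 kJ/min.

82.226 kJ/min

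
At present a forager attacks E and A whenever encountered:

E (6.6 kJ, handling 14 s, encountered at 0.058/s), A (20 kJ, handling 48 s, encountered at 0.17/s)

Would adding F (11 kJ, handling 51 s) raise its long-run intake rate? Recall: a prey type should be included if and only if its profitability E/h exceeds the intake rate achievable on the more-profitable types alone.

No

On E and A alone, R = ΣλE/(1+Σλh) = 3.783/9.972 = 0.3793 kJ/s.
Profitability of F: 11/51 = 0.2157 kJ/s.
0.2157 < 0.3793, so adding F would lower the average — exclude it.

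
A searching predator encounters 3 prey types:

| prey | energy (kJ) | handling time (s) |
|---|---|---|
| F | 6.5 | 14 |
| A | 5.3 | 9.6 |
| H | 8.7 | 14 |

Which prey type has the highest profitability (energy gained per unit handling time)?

H

Profitability E/h (kJ/s): F = 6.5/14 = 0.464, A = 5.3/9.6 = 0.552, H = 8.7/14 = 0.621.
Ranked: H > A > F.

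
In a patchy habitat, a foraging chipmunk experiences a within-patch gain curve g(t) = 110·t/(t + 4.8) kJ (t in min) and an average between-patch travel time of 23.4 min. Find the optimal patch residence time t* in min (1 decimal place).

10.6 min

Maximise g(t)/(T+t): set derivative to zero → g'(t)(T+t) = g(t).
g'(t) = 110·4.8/(t + 4.8)². Setting 110·4.8/(t+4.8)² = 110t/[(t+4.8)(23.4+t)] gives 4.8(23.4+t) = t(t+4.8), so t² = 4.8×23.4 = 112.3.
t* = √112.3 = 10.6 min.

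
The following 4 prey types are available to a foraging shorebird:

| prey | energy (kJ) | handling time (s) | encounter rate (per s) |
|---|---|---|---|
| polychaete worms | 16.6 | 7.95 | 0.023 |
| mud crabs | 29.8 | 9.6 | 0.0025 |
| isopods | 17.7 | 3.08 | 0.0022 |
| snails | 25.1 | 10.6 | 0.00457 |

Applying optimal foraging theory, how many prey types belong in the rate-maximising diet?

E/h in descending order: isopods 5.75, mud crabs 3.1, snails 2.37, polychaete worms 2.09 kJ/s. The optimal diet is the largest prefix of this list for which every included type satisfies E_i/h_i > R on the types above it.
Rate on top 1: 0.03868. mud crabs: 3.1 > 0.03868 → include.
Rate on top 2: 0.1101. snails: 2.37 > 0.1101 → include.
Rate on top 3: 0.2114. polychaete worms: 2.09 > 0.2114 → include.
Optimal diet: isopods, mud crabs, snails, polychaete worms — 4 of 4 types.

4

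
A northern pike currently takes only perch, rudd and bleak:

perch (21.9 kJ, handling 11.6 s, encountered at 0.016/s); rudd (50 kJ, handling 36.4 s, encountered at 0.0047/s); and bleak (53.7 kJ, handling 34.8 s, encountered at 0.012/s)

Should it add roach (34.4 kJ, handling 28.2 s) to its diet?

Intake rate on the current diet: R = (0.016×21.9 + 0.0047×50 + 0.012×53.7) / (1 + 0.016×11.6 + 0.0047×36.4 + 0.012×34.8) = 1.23/1.774 = 0.6931 kJ/s.
roach: E/h = 34.4/28.2 = 1.22 kJ/s.
1.22 > 0.6931, so adding roach raises the average — include it.

Yes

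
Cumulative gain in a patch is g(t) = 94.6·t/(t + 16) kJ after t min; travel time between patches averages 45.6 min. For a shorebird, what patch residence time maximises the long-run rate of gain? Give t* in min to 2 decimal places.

27.01 min

Maximise g(t)/(T+t): set derivative to zero → g'(t)(T+t) = g(t).
g'(t) = 94.6·16/(t + 16)². Setting 94.6·16/(t+16)² = 94.6t/[(t+16)(45.6+t)] gives 16(45.6+t) = t(t+16), so t² = 16×45.6 = 729.6.
t* = √729.6 = 27.01 min.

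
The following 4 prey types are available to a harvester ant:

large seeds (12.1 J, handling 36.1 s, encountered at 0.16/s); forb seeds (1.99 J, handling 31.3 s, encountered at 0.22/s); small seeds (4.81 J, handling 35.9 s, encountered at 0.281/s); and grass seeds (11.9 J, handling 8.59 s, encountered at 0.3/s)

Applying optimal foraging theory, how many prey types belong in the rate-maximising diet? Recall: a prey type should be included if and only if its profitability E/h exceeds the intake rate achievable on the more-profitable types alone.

E/h in descending order: grass seeds 1.39, large seeds 0.335, small seeds 0.134, forb seeds 0.0636 J/s. The optimal diet is the largest prefix of this list for which every included type satisfies E_i/h_i > R on the types above it.
Rate on top 1: 0.998. large seeds: 0.335 < 0.998 → exclude; stop.
Optimal diet: grass seeds — 1 of 4 types.

1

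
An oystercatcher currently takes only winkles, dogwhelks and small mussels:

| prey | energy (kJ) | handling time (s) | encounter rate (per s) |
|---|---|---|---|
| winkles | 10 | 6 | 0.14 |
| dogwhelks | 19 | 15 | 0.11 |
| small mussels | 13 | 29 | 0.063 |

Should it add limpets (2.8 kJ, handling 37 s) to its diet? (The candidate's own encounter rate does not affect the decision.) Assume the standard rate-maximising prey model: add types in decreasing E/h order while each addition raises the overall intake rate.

No

Intake rate on the current diet: R = (0.14×10 + 0.11×19 + 0.063×13) / (1 + 0.14×6 + 0.11×15 + 0.063×29) = 4.309/5.317 = 0.8104 kJ/s.
limpets: E/h = 2.8/37 = 0.07568 kJ/s.
0.07568 < 0.8104, so adding limpets would lower the average — exclude it.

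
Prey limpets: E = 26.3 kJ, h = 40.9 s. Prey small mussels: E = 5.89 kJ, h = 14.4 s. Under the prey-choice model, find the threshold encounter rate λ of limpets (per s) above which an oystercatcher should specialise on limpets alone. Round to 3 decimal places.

Drop small mussels once their profitability E₂/h₂ falls below the rate achievable on limpets alone: E₂/h₂ = λE₁/(1 + λh₁).
Solve for λ: λE₁h₂ = E₂(1 + λh₁) → λ(E₁h₂ − E₂h₁) = E₂ → λ = E₂/(E₁h₂ − E₂h₁).
λ = 5.89/(26.3×14.4 − 5.89×40.9) = 5.89/137.8 = 0.04274 per s.

0.043 per s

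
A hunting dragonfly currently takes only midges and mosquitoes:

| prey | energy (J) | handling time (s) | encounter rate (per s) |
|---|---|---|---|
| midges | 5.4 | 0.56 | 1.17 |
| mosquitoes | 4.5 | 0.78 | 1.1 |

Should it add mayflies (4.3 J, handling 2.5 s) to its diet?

No

Intake rate on the current diet: R = (1.17×5.4 + 1.1×4.5) / (1 + 1.17×0.56 + 1.1×0.78) = 11.27/2.513 = 4.484 J/s.
mayflies: E/h = 4.3/2.5 = 1.72 J/s.
1.72 < 4.484, so adding mayflies would lower the average — exclude it.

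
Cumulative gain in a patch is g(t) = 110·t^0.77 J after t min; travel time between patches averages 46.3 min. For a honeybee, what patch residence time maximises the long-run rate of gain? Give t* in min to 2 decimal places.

155.00 min

By the marginal value theorem, leave when the instantaneous gain rate g'(t) equals the habitat-wide average g(t)/(T + t).
g'(t) = 0.77·110·t^-0.23. Setting 0.77·110·t^-0.23 = 110·t^0.77/(46.3+t) gives 0.77(46.3+t) = t, so 0.23·t = 0.77×46.3.
t* = 0.77×46.3/0.23 = 155 min.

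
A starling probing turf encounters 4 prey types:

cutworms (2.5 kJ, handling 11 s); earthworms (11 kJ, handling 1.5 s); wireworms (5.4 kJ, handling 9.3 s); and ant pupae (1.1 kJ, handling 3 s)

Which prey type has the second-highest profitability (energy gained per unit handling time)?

In descending order of E/h:
earthworms: 11/1.5 = 7.33 kJ/s
wireworms: 5.4/9.3 = 0.581 kJ/s
ant pupae: 1.1/3 = 0.367 kJ/s
cutworms: 2.5/11 = 0.227 kJ/s

wireworms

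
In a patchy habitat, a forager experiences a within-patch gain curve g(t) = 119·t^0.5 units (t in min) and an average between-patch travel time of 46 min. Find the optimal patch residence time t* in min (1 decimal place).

46.0 min

Maximise g(t)/(T+t): set derivative to zero → g'(t)(T+t) = g(t).
g'(t) = 0.5·119·t^-0.5. Setting 0.5·119·t^-0.5 = 119·t^0.5/(46+t) gives 0.5(46+t) = t, so 0.50·t = 0.5×46.
t* = 0.5×46/0.50 = 46 min.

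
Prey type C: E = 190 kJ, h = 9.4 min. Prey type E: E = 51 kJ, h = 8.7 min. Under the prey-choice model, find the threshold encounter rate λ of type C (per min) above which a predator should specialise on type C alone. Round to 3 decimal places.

Drop type E once their profitability E₂/h₂ falls below the rate achievable on type C alone: E₂/h₂ = λE₁/(1 + λh₁).
Solve for λ: λE₁h₂ = E₂(1 + λh₁) → λ(E₁h₂ − E₂h₁) = E₂ → λ = E₂/(E₁h₂ − E₂h₁).
λ = 51/(190×8.7 − 51×9.4) = 51/1174 = 0.04346 per min.

0.043 per min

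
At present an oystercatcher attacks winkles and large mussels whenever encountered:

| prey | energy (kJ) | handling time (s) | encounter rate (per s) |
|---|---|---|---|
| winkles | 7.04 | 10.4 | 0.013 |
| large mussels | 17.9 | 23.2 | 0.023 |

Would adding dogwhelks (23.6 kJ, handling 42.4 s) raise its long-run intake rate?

On winkles and large mussels alone, R = ΣλE/(1+Σλh) = 0.5032/1.669 = 0.3015 kJ/s.
Profitability of dogwhelks: 23.6/42.4 = 0.5566 kJ/s.
0.5566 > 0.3015, so adding dogwhelks raises the average — include it.

Yes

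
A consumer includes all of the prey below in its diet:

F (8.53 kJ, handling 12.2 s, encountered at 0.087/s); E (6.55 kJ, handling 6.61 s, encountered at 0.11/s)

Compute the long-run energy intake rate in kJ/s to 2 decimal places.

0.52 kJ/s

R = (0.087×8.53 + 0.11×6.55) / (1 + 0.087×12.2 + 0.11×6.61) = 1.463/2.788 = 0.5245 kJ/s.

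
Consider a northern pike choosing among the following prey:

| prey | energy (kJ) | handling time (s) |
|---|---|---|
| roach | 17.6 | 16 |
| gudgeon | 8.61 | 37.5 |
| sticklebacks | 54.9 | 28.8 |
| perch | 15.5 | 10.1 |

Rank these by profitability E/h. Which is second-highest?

perch

Profitability E/h (kJ/s): roach = 17.6/16 = 1.1, gudgeon = 8.61/37.5 = 0.23, sticklebacks = 54.9/28.8 = 1.91, perch = 15.5/10.1 = 1.53.
Ranked: sticklebacks > perch > roach > gudgeon.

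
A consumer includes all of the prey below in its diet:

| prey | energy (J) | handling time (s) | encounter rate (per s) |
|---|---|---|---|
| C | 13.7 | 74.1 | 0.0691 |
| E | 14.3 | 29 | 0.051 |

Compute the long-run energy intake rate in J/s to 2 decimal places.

Energy encountered per unit search time: 0.0691×13.7 + 0.051×14.3 = 1.676 J/s.
Handling time per unit search time: 0.0691×74.1 + 0.051×29 = 6.599.
Rate = 1.676/(1 + 6.599) = 0.2205 J/s.

0.22 J/s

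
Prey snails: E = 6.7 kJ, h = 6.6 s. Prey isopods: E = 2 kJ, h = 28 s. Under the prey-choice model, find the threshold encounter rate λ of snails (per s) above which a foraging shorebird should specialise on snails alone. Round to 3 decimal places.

0.011 per s

Drop isopods once their profitability E₂/h₂ falls below the rate achievable on snails alone: E₂/h₂ = λE₁/(1 + λh₁).
Solve for λ: λE₁h₂ = E₂(1 + λh₁) → λ(E₁h₂ − E₂h₁) = E₂ → λ = E₂/(E₁h₂ − E₂h₁).
λ = 2/(6.7×28 − 2×6.6) = 2/174.4 = 0.01147 per s.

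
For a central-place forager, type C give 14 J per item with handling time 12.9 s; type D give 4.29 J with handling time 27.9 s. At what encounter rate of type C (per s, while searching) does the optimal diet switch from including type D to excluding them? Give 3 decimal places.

Drop type D once their profitability E₂/h₂ falls below the rate achievable on type C alone: E₂/h₂ = λE₁/(1 + λh₁).
Solve for λ: λE₁h₂ = E₂(1 + λh₁) → λ(E₁h₂ − E₂h₁) = E₂ → λ = E₂/(E₁h₂ − E₂h₁).
λ = 4.29/(14×27.9 − 4.29×12.9) = 4.29/335.3 = 0.0128 per s.

0.013 per s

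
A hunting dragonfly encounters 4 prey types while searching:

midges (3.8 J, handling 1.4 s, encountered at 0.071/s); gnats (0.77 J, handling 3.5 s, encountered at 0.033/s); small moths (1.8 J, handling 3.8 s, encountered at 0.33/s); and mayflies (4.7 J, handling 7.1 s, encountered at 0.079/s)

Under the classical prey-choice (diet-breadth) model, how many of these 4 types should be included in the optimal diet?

Rank by E/h (J/s): midges 2.71, mayflies 0.662, small moths 0.474, gnats 0.22. Include each in turn until the next type's E/h falls below the running intake rate.
Rate on top 1: 0.2454. mayflies: 0.662 > 0.2454 → include.
Rate on top 2: 0.3861. small moths: 0.474 > 0.3861 → include.
Rate on top 3: 0.4238. gnats: 0.22 < 0.4238 → exclude; stop.
Optimal diet: midges, mayflies, small moths — 3 of 4 types.

3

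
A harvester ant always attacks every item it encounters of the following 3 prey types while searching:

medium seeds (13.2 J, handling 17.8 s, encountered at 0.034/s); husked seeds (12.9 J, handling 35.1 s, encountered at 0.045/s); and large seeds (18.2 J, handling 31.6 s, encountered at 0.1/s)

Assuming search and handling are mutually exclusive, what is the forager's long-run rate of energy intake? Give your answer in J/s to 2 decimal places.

0.45 J/s

Energy encountered per unit search time: 0.034×13.2 + 0.045×12.9 + 0.1×18.2 = 2.849 J/s.
Handling time per unit search time: 0.034×17.8 + 0.045×35.1 + 0.1×31.6 = 5.345.
Rate = 2.849/(1 + 5.345) = 0.4491 J/s.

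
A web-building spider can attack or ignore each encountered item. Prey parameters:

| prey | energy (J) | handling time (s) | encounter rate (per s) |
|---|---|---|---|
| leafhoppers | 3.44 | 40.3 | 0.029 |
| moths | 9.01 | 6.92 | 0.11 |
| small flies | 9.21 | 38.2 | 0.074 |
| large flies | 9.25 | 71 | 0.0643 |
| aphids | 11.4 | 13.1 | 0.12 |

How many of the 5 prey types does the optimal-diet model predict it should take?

2

Rank by E/h (J/s): moths 1.3, aphids 0.87, small flies 0.241, large flies 0.13, leafhoppers 0.0854. Include each in turn until the next type's E/h falls below the running intake rate.
Rate on top 1: 0.5627. aphids: 0.87 > 0.5627 → include.
Rate on top 2: 0.7078. small flies: 0.241 < 0.7078 → exclude; stop.
Optimal diet: moths, aphids — 2 of 5 types.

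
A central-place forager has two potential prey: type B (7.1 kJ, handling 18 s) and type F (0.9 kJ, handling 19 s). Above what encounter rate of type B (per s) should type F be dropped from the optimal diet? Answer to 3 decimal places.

0.008 per s

The zero-one rule: include type F iff E₂/h₂ > λE₁/(1+λh₁). Equality gives the switch point.
λE₁h₂ = E₂ + λE₂h₁ ⇒ λ = E₂/(E₁h₂ − E₂h₁) = 0.9/(134.9 − 16.2) = 0.007582 per s.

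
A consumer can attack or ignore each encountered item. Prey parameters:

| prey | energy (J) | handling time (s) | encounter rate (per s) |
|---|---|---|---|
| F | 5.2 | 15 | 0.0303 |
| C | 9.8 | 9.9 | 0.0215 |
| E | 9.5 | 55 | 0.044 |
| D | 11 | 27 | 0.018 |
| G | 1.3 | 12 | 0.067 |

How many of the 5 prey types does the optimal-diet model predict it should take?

3

E/h in descending order: C 0.99, D 0.407, F 0.347, E 0.173, G 0.108 J/s. The optimal diet is the largest prefix of this list for which every included type satisfies E_i/h_i > R on the types above it.
Rate on top 1: 0.1737. D: 0.407 > 0.1737 → include.
Rate on top 2: 0.2406. F: 0.347 > 0.2406 → include.
Rate on top 3: 0.263. E: 0.173 < 0.263 → exclude; stop.
Optimal diet: C, D, F — 3 of 5 types.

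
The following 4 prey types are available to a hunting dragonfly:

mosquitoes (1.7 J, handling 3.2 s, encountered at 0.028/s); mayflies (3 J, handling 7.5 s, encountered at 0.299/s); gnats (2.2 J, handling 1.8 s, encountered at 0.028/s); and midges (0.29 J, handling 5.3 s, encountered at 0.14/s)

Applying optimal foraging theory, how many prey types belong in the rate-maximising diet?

3

Rank by E/h (J/s): gnats 1.22, mosquitoes 0.531, mayflies 0.4, midges 0.0547. Include each in turn until the next type's E/h falls below the running intake rate.
Rate on top 1: 0.05864. mosquitoes: 0.531 > 0.05864 → include.
Rate on top 2: 0.09579. mayflies: 0.4 > 0.09579 → include.
Rate on top 3: 0.2975. midges: 0.0547 < 0.2975 → exclude; stop.
Optimal diet: gnats, mosquitoes, mayflies — 3 of 4 types.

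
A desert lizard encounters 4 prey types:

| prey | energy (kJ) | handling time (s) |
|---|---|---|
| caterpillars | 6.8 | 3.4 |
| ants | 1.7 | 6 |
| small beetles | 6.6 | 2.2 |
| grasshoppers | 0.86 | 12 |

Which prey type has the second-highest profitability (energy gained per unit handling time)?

caterpillars

In descending order of E/h:
small beetles: 6.6/2.2 = 3 kJ/s
caterpillars: 6.8/3.4 = 2 kJ/s
ants: 1.7/6 = 0.283 kJ/s
grasshoppers: 0.86/12 = 0.0717 kJ/s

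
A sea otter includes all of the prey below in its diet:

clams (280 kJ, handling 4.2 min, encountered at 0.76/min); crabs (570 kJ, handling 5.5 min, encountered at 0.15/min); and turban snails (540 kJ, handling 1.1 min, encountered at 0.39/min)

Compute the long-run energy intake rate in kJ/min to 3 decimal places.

93.445 kJ/min

Energy encountered per unit search time: 0.76×280 + 0.15×570 + 0.39×540 = 508.9 kJ/min.
Handling time per unit search time: 0.76×4.2 + 0.15×5.5 + 0.39×1.1 = 4.446.
Rate = 508.9/(1 + 4.446) = 93.44 kJ/min.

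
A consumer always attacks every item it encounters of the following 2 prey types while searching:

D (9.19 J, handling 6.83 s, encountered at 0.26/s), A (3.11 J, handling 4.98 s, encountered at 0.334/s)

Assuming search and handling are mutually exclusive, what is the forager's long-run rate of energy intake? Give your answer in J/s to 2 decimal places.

Energy encountered per unit search time: 0.26×9.19 + 0.334×3.11 = 3.428 J/s.
Handling time per unit search time: 0.26×6.83 + 0.334×4.98 = 3.439.
Rate = 3.428/(1 + 3.439) = 0.7723 J/s.

0.77 J/s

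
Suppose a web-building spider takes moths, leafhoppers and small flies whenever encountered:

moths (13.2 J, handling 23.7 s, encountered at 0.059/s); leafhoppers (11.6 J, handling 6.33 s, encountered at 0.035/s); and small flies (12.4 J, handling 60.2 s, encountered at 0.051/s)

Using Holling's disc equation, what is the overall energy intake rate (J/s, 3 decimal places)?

R = (0.059×13.2 + 0.035×11.6 + 0.051×12.4) / (1 + 0.059×23.7 + 0.035×6.33 + 0.051×60.2) = 1.817/5.69 = 0.3194 J/s.

0.319 J/s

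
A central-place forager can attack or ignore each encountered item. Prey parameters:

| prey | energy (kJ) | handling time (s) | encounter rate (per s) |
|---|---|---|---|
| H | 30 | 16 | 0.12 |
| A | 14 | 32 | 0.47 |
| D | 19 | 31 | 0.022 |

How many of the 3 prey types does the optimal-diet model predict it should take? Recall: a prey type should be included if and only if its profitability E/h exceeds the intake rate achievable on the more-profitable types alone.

Profitabilities (E/h, kJ/s): H 1.88, D 0.613, A 0.438. Add prey in this order while the next type's profitability exceeds the intake rate on those already taken.
Rate on top 1: 1.233. D: 0.613 < 1.233 → exclude; stop.
Optimal diet: H — 1 of 3 types.

1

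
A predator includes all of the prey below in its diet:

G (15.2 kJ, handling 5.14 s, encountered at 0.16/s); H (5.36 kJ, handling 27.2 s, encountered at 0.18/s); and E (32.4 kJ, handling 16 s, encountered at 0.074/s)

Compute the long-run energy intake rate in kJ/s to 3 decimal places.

0.733 kJ/s

R = (0.16×15.2 + 0.18×5.36 + 0.074×32.4) / (1 + 0.16×5.14 + 0.18×27.2 + 0.074×16) = 5.794/7.902 = 0.7332 kJ/s.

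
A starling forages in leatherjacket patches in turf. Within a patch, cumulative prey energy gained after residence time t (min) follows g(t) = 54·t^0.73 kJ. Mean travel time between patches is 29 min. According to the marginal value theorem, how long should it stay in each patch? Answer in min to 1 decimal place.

78.4 min

Maximise g(t)/(T+t): set derivative to zero → g'(t)(T+t) = g(t).
g'(t) = 0.73·54·t^-0.27. Setting 0.73·54·t^-0.27 = 54·t^0.73/(29+t) gives 0.73(29+t) = t, so 0.27·t = 0.73×29.
t* = 0.73×29/0.27 = 78.41 min.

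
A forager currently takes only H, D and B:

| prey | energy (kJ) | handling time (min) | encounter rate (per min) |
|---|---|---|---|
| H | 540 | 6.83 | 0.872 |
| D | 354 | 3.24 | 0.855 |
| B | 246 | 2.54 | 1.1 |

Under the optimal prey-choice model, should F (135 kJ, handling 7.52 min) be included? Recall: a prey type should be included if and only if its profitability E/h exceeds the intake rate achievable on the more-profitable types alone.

On H, D and B alone, R = ΣλE/(1+Σλh) = 1044/12.52 = 83.4 kJ/min.
Profitability of F: 135/7.52 = 17.95 kJ/min.
Since 17.95 < R, time spent handling F is better spent searching.

No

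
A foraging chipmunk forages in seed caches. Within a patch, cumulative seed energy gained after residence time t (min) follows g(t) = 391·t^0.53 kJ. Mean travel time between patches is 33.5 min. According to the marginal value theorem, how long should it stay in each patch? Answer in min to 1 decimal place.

By the marginal value theorem, leave when the instantaneous gain rate g'(t) equals the habitat-wide average g(t)/(T + t).
g'(t) = 0.53·391·t^-0.47. Setting 0.53·391·t^-0.47 = 391·t^0.53/(33.5+t) gives 0.53(33.5+t) = t, so 0.47·t = 0.53×33.5.
t* = 0.53×33.5/0.47 = 37.78 min.

37.8 min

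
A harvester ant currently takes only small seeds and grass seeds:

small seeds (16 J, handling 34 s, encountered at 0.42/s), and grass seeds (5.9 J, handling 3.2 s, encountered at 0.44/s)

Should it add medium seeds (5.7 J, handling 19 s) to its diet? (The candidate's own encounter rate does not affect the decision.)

No

On small seeds and grass seeds alone, R = ΣλE/(1+Σλh) = 9.316/16.69 = 0.5582 J/s.
Profitability of medium seeds: 5.7/19 = 0.3 J/s.
0.3 < 0.5582, so adding medium seeds would lower the average — exclude it.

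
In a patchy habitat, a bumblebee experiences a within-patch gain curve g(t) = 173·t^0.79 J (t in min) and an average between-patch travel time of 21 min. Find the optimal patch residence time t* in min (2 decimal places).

By the marginal value theorem, leave when the instantaneous gain rate g'(t) equals the habitat-wide average g(t)/(T + t).
g'(t) = 0.79·173·t^-0.21. Setting 0.79·173·t^-0.21 = 173·t^0.79/(21+t) gives 0.79(21+t) = t, so 0.21·t = 0.79×21.
t* = 0.79×21/0.21 = 79 min.

79.00 min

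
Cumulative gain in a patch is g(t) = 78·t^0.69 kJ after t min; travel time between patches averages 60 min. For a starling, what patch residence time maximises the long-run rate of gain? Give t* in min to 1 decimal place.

133.5 min

Maximise g(t)/(T+t): set derivative to zero → g'(t)(T+t) = g(t).
g'(t) = 0.69·78·t^-0.31. Setting 0.69·78·t^-0.31 = 78·t^0.69/(60+t) gives 0.69(60+t) = t, so 0.31·t = 0.69×60.
t* = 0.69×60/0.31 = 133.5 min.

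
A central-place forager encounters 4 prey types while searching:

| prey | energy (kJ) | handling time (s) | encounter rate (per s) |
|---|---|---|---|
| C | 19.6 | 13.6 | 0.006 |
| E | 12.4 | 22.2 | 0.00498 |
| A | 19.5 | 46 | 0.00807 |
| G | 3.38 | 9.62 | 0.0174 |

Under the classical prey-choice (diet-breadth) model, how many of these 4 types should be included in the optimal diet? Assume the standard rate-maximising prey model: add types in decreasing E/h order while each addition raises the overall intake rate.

Rank by E/h (kJ/s): C 1.44, E 0.559, A 0.424, G 0.351. Include each in turn until the next type's E/h falls below the running intake rate.
Rate on top 1: 0.1087. E: 0.559 > 0.1087 → include.
Rate on top 2: 0.1504. A: 0.424 > 0.1504 → include.
Rate on top 3: 0.2154. G: 0.351 > 0.2154 → include.
Optimal diet: C, E, A, G — 4 of 4 types.

4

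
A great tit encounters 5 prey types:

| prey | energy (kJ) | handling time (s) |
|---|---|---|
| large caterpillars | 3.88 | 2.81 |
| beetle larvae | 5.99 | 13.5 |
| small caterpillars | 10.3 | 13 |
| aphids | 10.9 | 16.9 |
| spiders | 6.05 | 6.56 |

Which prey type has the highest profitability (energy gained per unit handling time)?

large caterpillars

Profitability E/h (kJ/s): large caterpillars = 3.88/2.81 = 1.38, beetle larvae = 5.99/13.5 = 0.444, small caterpillars = 10.3/13 = 0.792, aphids = 10.9/16.9 = 0.645, spiders = 6.05/6.56 = 0.922.
Ranked: large caterpillars > spiders > small caterpillars > aphids > beetle larvae.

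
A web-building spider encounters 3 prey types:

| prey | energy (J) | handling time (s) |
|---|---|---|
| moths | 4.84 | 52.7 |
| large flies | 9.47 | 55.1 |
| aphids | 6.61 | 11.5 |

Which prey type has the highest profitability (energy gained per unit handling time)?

In descending order of E/h:
aphids: 6.61/11.5 = 0.575 J/s
large flies: 9.47/55.1 = 0.172 J/s
moths: 4.84/52.7 = 0.0918 J/s

aphids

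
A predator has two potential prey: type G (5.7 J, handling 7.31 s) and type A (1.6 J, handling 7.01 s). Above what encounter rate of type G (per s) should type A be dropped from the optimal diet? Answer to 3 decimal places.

0.057 per s

The zero-one rule: include type A iff E₂/h₂ > λE₁/(1+λh₁). Equality gives the switch point.
λE₁h₂ = E₂ + λE₂h₁ ⇒ λ = E₂/(E₁h₂ − E₂h₁) = 1.6/(39.96 − 11.7) = 0.05662 per s.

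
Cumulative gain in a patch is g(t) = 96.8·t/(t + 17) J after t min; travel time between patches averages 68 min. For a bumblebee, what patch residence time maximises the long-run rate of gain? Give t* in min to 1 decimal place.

34.0 min

By the marginal value theorem, leave when the instantaneous gain rate g'(t) equals the habitat-wide average g(t)/(T + t).
g'(t) = 96.8·17/(t + 17)². Setting 96.8·17/(t+17)² = 96.8t/[(t+17)(68+t)] gives 17(68+t) = t(t+17), so t² = 17×68 = 1156.
t* = √1156 = 34 min.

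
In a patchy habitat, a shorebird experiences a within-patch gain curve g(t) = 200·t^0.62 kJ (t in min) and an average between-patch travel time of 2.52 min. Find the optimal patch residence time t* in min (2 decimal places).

4.11 min

Optimal t* satisfies g'(t*) = g(t*)/(T + t*).
g'(t) = 0.62·200·t^-0.38. Setting 0.62·200·t^-0.38 = 200·t^0.62/(2.52+t) gives 0.62(2.52+t) = t, so 0.38·t = 0.62×2.52.
t* = 0.62×2.52/0.38 = 4.112 min.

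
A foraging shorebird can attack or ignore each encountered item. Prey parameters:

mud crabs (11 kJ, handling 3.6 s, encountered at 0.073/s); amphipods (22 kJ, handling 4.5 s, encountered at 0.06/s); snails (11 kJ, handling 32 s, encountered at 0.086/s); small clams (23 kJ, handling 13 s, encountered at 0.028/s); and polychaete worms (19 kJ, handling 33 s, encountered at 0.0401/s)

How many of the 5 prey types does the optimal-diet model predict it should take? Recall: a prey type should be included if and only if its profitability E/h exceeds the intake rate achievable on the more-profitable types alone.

3

Profitabilities (E/h, kJ/s): amphipods 4.89, mud crabs 3.06, small clams 1.77, polychaete worms 0.576, snails 0.344. Add prey in this order while the next type's profitability exceeds the intake rate on those already taken.
Rate on top 1: 1.039. mud crabs: 3.06 > 1.039 → include.
Rate on top 2: 1.385. small clams: 1.77 > 1.385 → include.
Rate on top 3: 1.459. polychaete worms: 0.576 < 1.459 → exclude; stop.
Optimal diet: amphipods, mud crabs, small clams — 3 of 5 types.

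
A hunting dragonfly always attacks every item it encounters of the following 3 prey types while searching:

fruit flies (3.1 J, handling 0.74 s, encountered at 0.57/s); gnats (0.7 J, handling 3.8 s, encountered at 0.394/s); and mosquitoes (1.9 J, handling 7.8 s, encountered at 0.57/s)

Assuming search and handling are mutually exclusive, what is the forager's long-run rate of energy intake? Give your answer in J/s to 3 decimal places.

R = (0.57×3.1 + 0.394×0.7 + 0.57×1.9) / (1 + 0.57×0.74 + 0.394×3.8 + 0.57×7.8) = 3.126/7.365 = 0.4244 J/s.

0.424 J/s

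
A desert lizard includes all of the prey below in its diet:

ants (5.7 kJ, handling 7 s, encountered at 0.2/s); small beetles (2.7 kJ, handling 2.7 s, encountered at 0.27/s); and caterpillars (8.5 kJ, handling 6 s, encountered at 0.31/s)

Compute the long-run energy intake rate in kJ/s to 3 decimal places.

0.903 kJ/s

Energy encountered per unit search time: 0.2×5.7 + 0.27×2.7 + 0.31×8.5 = 4.504 kJ/s.
Handling time per unit search time: 0.2×7 + 0.27×2.7 + 0.31×6 = 3.989.
Rate = 4.504/(1 + 3.989) = 0.9028 kJ/s.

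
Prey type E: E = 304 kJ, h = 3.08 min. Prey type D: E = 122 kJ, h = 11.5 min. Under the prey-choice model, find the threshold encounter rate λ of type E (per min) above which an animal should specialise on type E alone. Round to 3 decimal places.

The zero-one rule: include type D iff E₂/h₂ > λE₁/(1+λh₁). Equality gives the switch point.
λE₁h₂ = E₂ + λE₂h₁ ⇒ λ = E₂/(E₁h₂ − E₂h₁) = 122/(3496 − 375.8) = 0.0391 per min.

0.039 per min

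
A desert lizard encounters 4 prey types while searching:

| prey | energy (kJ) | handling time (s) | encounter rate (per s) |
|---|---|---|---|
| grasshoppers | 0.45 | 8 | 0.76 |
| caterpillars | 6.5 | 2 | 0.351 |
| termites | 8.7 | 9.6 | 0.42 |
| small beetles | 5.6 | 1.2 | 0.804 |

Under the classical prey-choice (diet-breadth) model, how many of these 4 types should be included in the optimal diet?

Profitabilities (E/h, kJ/s): small beetles 4.67, caterpillars 3.25, termites 0.906, grasshoppers 0.0563. Add prey in this order while the next type's profitability exceeds the intake rate on those already taken.
Rate on top 1: 2.292. caterpillars: 3.25 > 2.292 → include.
Rate on top 2: 2.544. termites: 0.906 < 2.544 → exclude; stop.
Optimal diet: small beetles, caterpillars — 2 of 4 types.

2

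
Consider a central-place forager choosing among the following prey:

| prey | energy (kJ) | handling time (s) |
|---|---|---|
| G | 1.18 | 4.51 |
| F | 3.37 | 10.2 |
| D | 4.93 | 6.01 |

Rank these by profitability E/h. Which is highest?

Profitability E/h (kJ/s): G = 1.18/4.51 = 0.262, F = 3.37/10.2 = 0.33, D = 4.93/6.01 = 0.82.
Ranked: D > F > G.

D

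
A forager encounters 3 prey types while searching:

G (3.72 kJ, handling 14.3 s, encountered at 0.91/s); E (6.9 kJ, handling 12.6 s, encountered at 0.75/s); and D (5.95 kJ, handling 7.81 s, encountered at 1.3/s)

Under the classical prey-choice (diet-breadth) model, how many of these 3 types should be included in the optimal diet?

1

E/h in descending order: D 0.762, E 0.548, G 0.26 kJ/s. The optimal diet is the largest prefix of this list for which every included type satisfies E_i/h_i > R on the types above it.
Rate on top 1: 0.6935. E: 0.548 < 0.6935 → exclude; stop.
Optimal diet: D — 1 of 3 types.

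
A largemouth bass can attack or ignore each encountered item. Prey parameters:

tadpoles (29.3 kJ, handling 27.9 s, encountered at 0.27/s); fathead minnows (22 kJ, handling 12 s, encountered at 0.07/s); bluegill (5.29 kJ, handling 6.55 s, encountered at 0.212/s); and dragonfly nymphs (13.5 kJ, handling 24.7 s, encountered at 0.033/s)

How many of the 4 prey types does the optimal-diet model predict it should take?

Rank by E/h (kJ/s): fathead minnows 1.83, tadpoles 1.05, bluegill 0.808, dragonfly nymphs 0.547. Include each in turn until the next type's E/h falls below the running intake rate.
Rate on top 1: 0.837. tadpoles: 1.05 > 0.837 → include.
Rate on top 2: 1.008. bluegill: 0.808 < 1.008 → exclude; stop.
Optimal diet: fathead minnows, tadpoles — 2 of 4 types.

2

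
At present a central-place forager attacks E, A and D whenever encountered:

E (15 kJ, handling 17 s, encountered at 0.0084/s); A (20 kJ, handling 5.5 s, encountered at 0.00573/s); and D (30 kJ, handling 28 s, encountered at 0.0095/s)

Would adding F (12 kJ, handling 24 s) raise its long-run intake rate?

On E, A and D alone, R = ΣλE/(1+Σλh) = 0.5256/1.44 = 0.3649 kJ/s.
Profitability of F: 12/24 = 0.5 kJ/s.
0.5 > 0.3649, so adding F raises the average — include it.

Yes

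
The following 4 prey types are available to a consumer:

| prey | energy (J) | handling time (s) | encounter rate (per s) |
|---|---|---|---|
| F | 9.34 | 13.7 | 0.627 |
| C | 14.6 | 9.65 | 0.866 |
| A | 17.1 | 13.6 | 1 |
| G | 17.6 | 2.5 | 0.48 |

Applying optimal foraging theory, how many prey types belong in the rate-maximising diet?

1

Profitabilities (E/h, J/s): G 7.04, C 1.51, A 1.26, F 0.682. Add prey in this order while the next type's profitability exceeds the intake rate on those already taken.
Rate on top 1: 3.84. C: 1.51 < 3.84 → exclude; stop.
Optimal diet: G — 1 of 4 types.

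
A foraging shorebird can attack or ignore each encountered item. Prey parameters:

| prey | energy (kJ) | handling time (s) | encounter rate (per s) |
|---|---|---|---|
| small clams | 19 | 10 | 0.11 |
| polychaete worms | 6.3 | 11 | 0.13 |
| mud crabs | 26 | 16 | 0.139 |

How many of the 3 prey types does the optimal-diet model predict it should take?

Profitabilities (E/h, kJ/s): small clams 1.9, mud crabs 1.62, polychaete worms 0.573. Add prey in this order while the next type's profitability exceeds the intake rate on those already taken.
Rate on top 1: 0.9952. mud crabs: 1.62 > 0.9952 → include.
Rate on top 2: 1.319. polychaete worms: 0.573 < 1.319 → exclude; stop.
Optimal diet: small clams, mud crabs — 2 of 3 types.

2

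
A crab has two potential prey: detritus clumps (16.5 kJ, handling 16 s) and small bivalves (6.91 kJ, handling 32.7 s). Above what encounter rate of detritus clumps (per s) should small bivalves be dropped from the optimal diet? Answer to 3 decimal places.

0.016 per s

The zero-one rule: include small bivalves iff E₂/h₂ > λE₁/(1+λh₁). Equality gives the switch point.
λE₁h₂ = E₂ + λE₂h₁ ⇒ λ = E₂/(E₁h₂ − E₂h₁) = 6.91/(539.6 − 110.6) = 0.01611 per s.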